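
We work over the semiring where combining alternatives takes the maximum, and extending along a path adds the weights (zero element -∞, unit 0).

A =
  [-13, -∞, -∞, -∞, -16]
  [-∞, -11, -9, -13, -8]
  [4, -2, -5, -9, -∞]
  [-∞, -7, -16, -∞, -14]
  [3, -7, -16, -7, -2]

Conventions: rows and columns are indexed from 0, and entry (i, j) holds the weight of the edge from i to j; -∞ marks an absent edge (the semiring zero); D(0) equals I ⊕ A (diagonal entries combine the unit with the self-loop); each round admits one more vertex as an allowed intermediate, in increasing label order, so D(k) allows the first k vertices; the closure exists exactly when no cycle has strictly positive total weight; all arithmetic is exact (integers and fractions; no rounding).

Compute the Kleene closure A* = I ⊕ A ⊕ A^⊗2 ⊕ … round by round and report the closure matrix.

D(0):
  [0, -∞, -∞, -∞, -16]
  [-∞, 0, -9, -13, -8]
  [4, -2, 0, -9, -∞]
  [-∞, -7, -16, 0, -14]
  [3, -7, -16, -7, 0]
D(1):
  [0, -∞, -∞, -∞, -16]
  [-∞, 0, -9, -13, -8]
  [4, -2, 0, -9, -12]
  [-∞, -7, -16, 0, -14]
  [3, -7, -16, -7, 0]
D(2):
  [0, -∞, -∞, -∞, -16]
  [-∞, 0, -9, -13, -8]
  [4, -2, 0, -9, -10]
  [-∞, -7, -16, 0, -14]
  [3, -7, -16, -7, 0]
D(3):
  [0, -∞, -∞, -∞, -16]
  [-5, 0, -9, -13, -8]
  [4, -2, 0, -9, -10]
  [-12, -7, -16, 0, -14]
  [3, -7, -16, -7, 0]
D(4):
  [0, -∞, -∞, -∞, -16]
  [-5, 0, -9, -13, -8]
  [4, -2, 0, -9, -10]
  [-12, -7, -16, 0, -14]
  [3, -7, -16, -7, 0]
D(5):
  [0, -23, -32, -23, -16]
  [-5, 0, -9, -13, -8]
  [4, -2, 0, -9, -10]
  [-11, -7, -16, 0, -14]
  [3, -7, -16, -7, 0]
Answer: A* = [[0, -23, -32, -23, -16], [-5, 0, -9, -13, -8], [4, -2, 0, -9, -10], [-11, -7, -16, 0, -14], [3, -7, -16, -7, 0]]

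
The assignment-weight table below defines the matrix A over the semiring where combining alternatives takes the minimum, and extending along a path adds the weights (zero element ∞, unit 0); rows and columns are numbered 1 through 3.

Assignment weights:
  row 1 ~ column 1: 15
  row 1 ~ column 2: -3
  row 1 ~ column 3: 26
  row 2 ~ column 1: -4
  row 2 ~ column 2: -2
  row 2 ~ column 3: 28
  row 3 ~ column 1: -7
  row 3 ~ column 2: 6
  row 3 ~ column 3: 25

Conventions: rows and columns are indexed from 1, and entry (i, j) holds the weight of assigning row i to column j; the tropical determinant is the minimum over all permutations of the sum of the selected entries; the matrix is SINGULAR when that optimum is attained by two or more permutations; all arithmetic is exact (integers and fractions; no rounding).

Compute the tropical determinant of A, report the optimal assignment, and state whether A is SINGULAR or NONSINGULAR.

σ = (1, 2, 3): 15 + (-2) + 25 = 38
σ = (1, 3, 2): 15 + 28 + 6 = 49
σ = (2, 1, 3): (-3) + (-4) + 25 = 18
σ = (2, 3, 1): (-3) + 28 + (-7) = 18
σ = (3, 1, 2): 26 + (-4) + 6 = 28
σ = (3, 2, 1): 26 + (-2) + (-7) = 17
Optimal value attained by: σ = (3, 2, 1).
Answer: det⊕(A) = 17; verdict: NONSINGULAR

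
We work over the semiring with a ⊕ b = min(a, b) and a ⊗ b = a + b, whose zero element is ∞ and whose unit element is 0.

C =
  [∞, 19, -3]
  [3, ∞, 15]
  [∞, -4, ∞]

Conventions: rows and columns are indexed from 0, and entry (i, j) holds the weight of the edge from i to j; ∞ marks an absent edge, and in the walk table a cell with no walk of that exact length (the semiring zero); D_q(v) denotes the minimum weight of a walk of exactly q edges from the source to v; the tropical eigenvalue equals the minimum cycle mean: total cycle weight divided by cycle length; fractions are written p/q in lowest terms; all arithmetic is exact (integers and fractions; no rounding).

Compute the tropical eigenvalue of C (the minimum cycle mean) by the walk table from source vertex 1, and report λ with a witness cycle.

q=0: [∞, 0, ∞]
q=1: [3, ∞, 15]
q=2: [∞, 11, 0]
q=3: [14, -4, 26]
Optimal cycle mean attained by: cycle 0->2->1->0, total (-3) + (-4) + 3, length 3.
Answer: λ = -4/3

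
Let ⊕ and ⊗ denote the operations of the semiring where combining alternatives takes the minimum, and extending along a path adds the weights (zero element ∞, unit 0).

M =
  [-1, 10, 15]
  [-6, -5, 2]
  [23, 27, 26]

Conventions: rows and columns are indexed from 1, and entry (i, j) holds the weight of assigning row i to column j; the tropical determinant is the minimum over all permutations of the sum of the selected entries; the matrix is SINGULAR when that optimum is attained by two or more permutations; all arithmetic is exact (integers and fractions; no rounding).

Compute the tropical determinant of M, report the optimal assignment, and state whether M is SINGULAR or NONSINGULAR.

σ = (1, 2, 3): (-1) + (-5) + 26 = 20
σ = (1, 3, 2): (-1) + 2 + 27 = 28
σ = (2, 1, 3): 10 + (-6) + 26 = 30
σ = (2, 3, 1): 10 + 2 + 23 = 35
σ = (3, 1, 2): 15 + (-6) + 27 = 36
σ = (3, 2, 1): 15 + (-5) + 23 = 33
Optimal value attained by: σ = (1, 2, 3).
Answer: det⊕(M) = 20; verdict: NONSINGULAR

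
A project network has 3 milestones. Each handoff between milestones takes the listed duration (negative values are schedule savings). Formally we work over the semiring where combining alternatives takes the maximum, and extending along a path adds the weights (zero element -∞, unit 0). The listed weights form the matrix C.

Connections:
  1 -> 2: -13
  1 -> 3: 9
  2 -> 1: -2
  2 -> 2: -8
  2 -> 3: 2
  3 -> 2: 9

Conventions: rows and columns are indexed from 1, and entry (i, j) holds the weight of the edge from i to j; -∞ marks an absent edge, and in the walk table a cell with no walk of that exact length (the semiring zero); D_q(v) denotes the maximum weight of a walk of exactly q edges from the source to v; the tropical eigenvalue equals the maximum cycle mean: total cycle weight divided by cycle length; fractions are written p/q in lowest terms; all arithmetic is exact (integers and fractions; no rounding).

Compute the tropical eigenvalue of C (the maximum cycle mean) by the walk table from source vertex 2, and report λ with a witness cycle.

q=0: [-∞, 0, -∞]
q=1: [-2, -8, 2]
q=2: [-10, 11, 7]
q=3: [9, 16, 13]
Optimal cycle mean attained by: cycle 2->3->2, total 2 + 9, length 2.
Answer: λ = 11/2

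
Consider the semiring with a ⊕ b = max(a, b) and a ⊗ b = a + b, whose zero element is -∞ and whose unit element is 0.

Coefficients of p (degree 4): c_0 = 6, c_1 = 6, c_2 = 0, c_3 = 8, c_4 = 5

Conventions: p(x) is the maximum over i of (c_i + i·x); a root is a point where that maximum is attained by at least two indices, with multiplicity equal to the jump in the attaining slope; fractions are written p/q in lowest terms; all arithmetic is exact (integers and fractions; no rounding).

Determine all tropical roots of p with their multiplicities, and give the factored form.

hull edge (i=0, c=6) to (i=3, c=8): slope 2/3, span 3
hull edge (i=3, c=8) to (i=4, c=5): slope -3, span 1
Factored form: p(x) = 5 ⊗ (x ⊕ (-2/3)) ⊗ (x ⊕ (-2/3)) ⊗ (x ⊕ (-2/3)) ⊗ (x ⊕ 3)
Answer: roots = -2/3 (mult 3), 3 (mult 1)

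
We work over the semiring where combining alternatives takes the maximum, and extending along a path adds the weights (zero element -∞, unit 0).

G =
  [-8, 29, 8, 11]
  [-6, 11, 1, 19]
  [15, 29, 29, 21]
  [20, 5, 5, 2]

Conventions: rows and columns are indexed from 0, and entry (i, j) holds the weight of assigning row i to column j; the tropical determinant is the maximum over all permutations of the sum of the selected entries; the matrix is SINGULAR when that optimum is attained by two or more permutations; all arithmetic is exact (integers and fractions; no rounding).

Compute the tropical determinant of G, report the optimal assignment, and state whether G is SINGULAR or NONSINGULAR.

σ = (0, 1, 2, 3): (-8) + 11 + 29 + 2 = 34
σ = (0, 1, 3, 2): (-8) + 11 + 21 + 5 = 29
σ = (0, 2, 1, 3): (-8) + 1 + 29 + 2 = 24
σ = (0, 2, 3, 1): (-8) + 1 + 21 + 5 = 19
σ = (0, 3, 1, 2): (-8) + 19 + 29 + 5 = 45
σ = (0, 3, 2, 1): (-8) + 19 + 29 + 5 = 45
σ = (1, 0, 2, 3): 29 + (-6) + 29 + 2 = 54
σ = (1, 0, 3, 2): 29 + (-6) + 21 + 5 = 49
σ = (1, 2, 0, 3): 29 + 1 + 15 + 2 = 47
σ = (1, 2, 3, 0): 29 + 1 + 21 + 20 = 71
σ = (1, 3, 0, 2): 29 + 19 + 15 + 5 = 68
σ = (1, 3, 2, 0): 29 + 19 + 29 + 20 = 97
σ = (2, 0, 1, 3): 8 + (-6) + 29 + 2 = 33
σ = (2, 0, 3, 1): 8 + (-6) + 21 + 5 = 28
σ = (2, 1, 0, 3): 8 + 11 + 15 + 2 = 36
σ = (2, 1, 3, 0): 8 + 11 + 21 + 20 = 60
σ = (2, 3, 0, 1): 8 + 19 + 15 + 5 = 47
σ = (2, 3, 1, 0): 8 + 19 + 29 + 20 = 76
σ = (3, 0, 1, 2): 11 + (-6) + 29 + 5 = 39
σ = (3, 0, 2, 1): 11 + (-6) + 29 + 5 = 39
σ = (3, 1, 0, 2): 11 + 11 + 15 + 5 = 42
σ = (3, 1, 2, 0): 11 + 11 + 29 + 20 = 71
σ = (3, 2, 0, 1): 11 + 1 + 15 + 5 = 32
σ = (3, 2, 1, 0): 11 + 1 + 29 + 20 = 61
Optimal value attained by: σ = (1, 3, 2, 0).
Answer: det⊕(G) = 97; verdict: NONSINGULAR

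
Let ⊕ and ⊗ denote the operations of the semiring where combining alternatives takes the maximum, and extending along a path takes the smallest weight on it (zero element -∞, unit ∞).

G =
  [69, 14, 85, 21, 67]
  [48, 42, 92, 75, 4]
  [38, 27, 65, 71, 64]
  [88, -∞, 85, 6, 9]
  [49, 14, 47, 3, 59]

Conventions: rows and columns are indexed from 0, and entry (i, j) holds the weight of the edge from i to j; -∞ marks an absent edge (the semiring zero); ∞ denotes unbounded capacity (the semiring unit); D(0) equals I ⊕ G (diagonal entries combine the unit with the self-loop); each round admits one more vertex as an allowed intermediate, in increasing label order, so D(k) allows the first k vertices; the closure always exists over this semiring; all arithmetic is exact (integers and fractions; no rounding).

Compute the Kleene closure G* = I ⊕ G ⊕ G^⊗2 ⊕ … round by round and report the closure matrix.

D(0):
  [∞, 14, 85, 21, 67]
  [48, ∞, 92, 75, 4]
  [38, 27, ∞, 71, 64]
  [88, -∞, 85, ∞, 9]
  [49, 14, 47, 3, ∞]
D(1):
  [∞, 14, 85, 21, 67]
  [48, ∞, 92, 75, 48]
  [38, 27, ∞, 71, 64]
  [88, 14, 85, ∞, 67]
  [49, 14, 49, 21, ∞]
D(2):
  [∞, 14, 85, 21, 67]
  [48, ∞, 92, 75, 48]
  [38, 27, ∞, 71, 64]
  [88, 14, 85, ∞, 67]
  [49, 14, 49, 21, ∞]
D(3):
  [∞, 27, 85, 71, 67]
  [48, ∞, 92, 75, 64]
  [38, 27, ∞, 71, 64]
  [88, 27, 85, ∞, 67]
  [49, 27, 49, 49, ∞]
D(4):
  [∞, 27, 85, 71, 67]
  [75, ∞, 92, 75, 67]
  [71, 27, ∞, 71, 67]
  [88, 27, 85, ∞, 67]
  [49, 27, 49, 49, ∞]
D(5):
  [∞, 27, 85, 71, 67]
  [75, ∞, 92, 75, 67]
  [71, 27, ∞, 71, 67]
  [88, 27, 85, ∞, 67]
  [49, 27, 49, 49, ∞]
Answer: G* = [[∞, 27, 85, 71, 67], [75, ∞, 92, 75, 67], [71, 27, ∞, 71, 67], [88, 27, 85, ∞, 67], [49, 27, 49, 49, ∞]]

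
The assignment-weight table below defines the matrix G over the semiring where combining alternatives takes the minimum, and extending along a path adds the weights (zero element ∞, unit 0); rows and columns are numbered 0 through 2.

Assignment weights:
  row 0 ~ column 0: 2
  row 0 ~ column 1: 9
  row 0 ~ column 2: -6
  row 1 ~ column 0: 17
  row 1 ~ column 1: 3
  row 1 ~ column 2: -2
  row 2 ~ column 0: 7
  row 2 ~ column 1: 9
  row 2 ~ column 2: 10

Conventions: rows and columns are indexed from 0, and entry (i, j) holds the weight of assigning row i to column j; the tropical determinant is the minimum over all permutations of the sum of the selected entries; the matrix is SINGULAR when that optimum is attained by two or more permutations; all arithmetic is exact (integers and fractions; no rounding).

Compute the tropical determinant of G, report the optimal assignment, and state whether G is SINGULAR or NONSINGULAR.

σ = (0, 1, 2): 2 + 3 + 10 = 15
σ = (0, 2, 1): 2 + (-2) + 9 = 9
σ = (1, 0, 2): 9 + 17 + 10 = 36
σ = (1, 2, 0): 9 + (-2) + 7 = 14
σ = (2, 0, 1): (-6) + 17 + 9 = 20
σ = (2, 1, 0): (-6) + 3 + 7 = 4
Optimal value attained by: σ = (2, 1, 0).
Answer: det⊕(G) = 4; verdict: NONSINGULAR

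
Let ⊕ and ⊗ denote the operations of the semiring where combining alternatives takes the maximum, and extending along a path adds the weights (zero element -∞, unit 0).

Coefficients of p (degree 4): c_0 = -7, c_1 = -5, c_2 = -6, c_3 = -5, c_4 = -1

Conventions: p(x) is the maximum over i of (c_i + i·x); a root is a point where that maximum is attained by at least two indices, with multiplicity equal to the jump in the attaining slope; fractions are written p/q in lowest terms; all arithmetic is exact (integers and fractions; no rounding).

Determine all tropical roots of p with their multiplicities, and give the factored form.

hull edge (i=0, c=-7) to (i=1, c=-5): slope 2, span 1
hull edge (i=1, c=-5) to (i=4, c=-1): slope 4/3, span 3
Factored form: p(x) = -1 ⊗ (x ⊕ (-2)) ⊗ (x ⊕ (-4/3)) ⊗ (x ⊕ (-4/3)) ⊗ (x ⊕ (-4/3))
Answer: roots = -2 (mult 1), -4/3 (mult 3)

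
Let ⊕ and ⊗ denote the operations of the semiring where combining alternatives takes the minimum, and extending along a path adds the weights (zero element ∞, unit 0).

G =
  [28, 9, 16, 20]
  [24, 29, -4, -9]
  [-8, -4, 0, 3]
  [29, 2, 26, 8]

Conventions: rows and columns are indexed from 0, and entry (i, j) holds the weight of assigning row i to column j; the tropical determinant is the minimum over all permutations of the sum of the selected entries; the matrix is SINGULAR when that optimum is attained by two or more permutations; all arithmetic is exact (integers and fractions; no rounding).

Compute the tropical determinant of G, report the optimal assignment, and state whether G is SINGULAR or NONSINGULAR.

σ = (0, 1, 2, 3): 28 + 29 + 0 + 8 = 65
σ = (0, 1, 3, 2): 28 + 29 + 3 + 26 = 86
σ = (0, 2, 1, 3): 28 + (-4) + (-4) + 8 = 28
σ = (0, 2, 3, 1): 28 + (-4) + 3 + 2 = 29
σ = (0, 3, 1, 2): 28 + (-9) + (-4) + 26 = 41
σ = (0, 3, 2, 1): 28 + (-9) + 0 + 2 = 21
σ = (1, 0, 2, 3): 9 + 24 + 0 + 8 = 41
σ = (1, 0, 3, 2): 9 + 24 + 3 + 26 = 62
σ = (1, 2, 0, 3): 9 + (-4) + (-8) + 8 = 5
σ = (1, 2, 3, 0): 9 + (-4) + 3 + 29 = 37
σ = (1, 3, 0, 2): 9 + (-9) + (-8) + 26 = 18
σ = (1, 3, 2, 0): 9 + (-9) + 0 + 29 = 29
σ = (2, 0, 1, 3): 16 + 24 + (-4) + 8 = 44
σ = (2, 0, 3, 1): 16 + 24 + 3 + 2 = 45
σ = (2, 1, 0, 3): 16 + 29 + (-8) + 8 = 45
σ = (2, 1, 3, 0): 16 + 29 + 3 + 29 = 77
σ = (2, 3, 0, 1): 16 + (-9) + (-8) + 2 = 1
σ = (2, 3, 1, 0): 16 + (-9) + (-4) + 29 = 32
σ = (3, 0, 1, 2): 20 + 24 + (-4) + 26 = 66
σ = (3, 0, 2, 1): 20 + 24 + 0 + 2 = 46
σ = (3, 1, 0, 2): 20 + 29 + (-8) + 26 = 67
σ = (3, 1, 2, 0): 20 + 29 + 0 + 29 = 78
σ = (3, 2, 0, 1): 20 + (-4) + (-8) + 2 = 10
σ = (3, 2, 1, 0): 20 + (-4) + (-4) + 29 = 41
Optimal value attained by: σ = (2, 3, 0, 1).
Answer: det⊕(G) = 1; verdict: NONSINGULAR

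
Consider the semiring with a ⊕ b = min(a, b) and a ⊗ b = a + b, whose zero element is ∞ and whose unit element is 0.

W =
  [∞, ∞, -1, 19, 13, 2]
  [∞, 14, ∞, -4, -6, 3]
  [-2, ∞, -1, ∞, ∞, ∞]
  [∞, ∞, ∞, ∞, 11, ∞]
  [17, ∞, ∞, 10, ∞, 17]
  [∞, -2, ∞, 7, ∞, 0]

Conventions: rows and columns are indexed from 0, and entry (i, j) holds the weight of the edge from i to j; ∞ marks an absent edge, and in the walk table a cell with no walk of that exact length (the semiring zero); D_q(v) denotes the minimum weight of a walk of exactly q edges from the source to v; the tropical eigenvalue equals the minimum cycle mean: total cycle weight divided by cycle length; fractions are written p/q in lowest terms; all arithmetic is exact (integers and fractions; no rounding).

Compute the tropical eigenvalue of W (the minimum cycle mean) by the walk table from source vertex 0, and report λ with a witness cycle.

q=0: [0, ∞, ∞, ∞, ∞, ∞]
q=1: [∞, ∞, -1, 19, 13, 2]
q=2: [-3, 0, -2, 9, 30, 2]
q=3: [-4, 0, -4, -4, -6, -1]
q=4: [-6, -3, -5, -4, -6, -2]
q=5: [-7, -4, -7, -7, -9, -4]
q=6: [-9, -6, -8, -8, -10, -5]
Optimal cycle mean attained by: cycle 0->2->0, total (-1) + (-2), length 2.
Answer: λ = -3/2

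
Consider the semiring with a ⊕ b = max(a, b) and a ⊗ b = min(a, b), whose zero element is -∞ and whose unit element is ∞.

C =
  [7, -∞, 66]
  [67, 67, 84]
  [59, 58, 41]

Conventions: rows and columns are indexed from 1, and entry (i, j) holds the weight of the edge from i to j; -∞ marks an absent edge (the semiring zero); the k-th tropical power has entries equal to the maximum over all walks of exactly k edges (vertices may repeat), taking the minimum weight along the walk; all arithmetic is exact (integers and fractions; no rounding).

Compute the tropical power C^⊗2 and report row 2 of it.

C^⊗2:
  [59, 58, 41]
  [67, 67, 67]
  [58, 58, 59]
Answer: row 2 of C^⊗2 = [67, 67, 67]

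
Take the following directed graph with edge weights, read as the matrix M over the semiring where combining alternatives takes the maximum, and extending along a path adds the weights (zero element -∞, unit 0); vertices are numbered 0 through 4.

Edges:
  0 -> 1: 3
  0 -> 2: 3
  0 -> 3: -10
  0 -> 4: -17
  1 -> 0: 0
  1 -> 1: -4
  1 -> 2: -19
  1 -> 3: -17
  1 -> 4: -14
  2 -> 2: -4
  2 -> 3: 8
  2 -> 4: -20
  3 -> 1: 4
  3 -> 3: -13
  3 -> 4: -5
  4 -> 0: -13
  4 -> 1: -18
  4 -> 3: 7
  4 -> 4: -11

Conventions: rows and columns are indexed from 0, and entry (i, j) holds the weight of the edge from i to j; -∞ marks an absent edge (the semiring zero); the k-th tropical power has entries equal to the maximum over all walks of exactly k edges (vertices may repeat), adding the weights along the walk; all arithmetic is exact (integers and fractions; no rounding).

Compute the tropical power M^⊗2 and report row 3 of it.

M^⊗2:
  [3, -1, -1, 11, -11]
  [-4, 3, 3, -7, -17]
  [-33, 12, -8, 4, 3]
  [4, 0, -15, 2, -10]
  [-18, 11, -10, -4, 2]
Answer: row 3 of M^⊗2 = [4, 0, -15, 2, -10]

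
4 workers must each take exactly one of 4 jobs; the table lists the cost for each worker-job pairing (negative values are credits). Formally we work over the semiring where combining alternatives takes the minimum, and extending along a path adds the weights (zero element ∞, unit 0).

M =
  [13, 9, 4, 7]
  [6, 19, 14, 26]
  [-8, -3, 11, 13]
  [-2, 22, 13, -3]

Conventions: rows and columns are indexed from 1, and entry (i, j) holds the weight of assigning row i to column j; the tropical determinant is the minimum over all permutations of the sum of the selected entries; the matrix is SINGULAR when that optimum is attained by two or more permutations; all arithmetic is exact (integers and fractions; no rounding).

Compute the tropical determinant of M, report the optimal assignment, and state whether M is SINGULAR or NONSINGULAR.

σ = (1, 2, 3, 4): 13 + 19 + 11 + (-3) = 40
σ = (1, 2, 4, 3): 13 + 19 + 13 + 13 = 58
σ = (1, 3, 2, 4): 13 + 14 + (-3) + (-3) = 21
σ = (1, 3, 4, 2): 13 + 14 + 13 + 22 = 62
σ = (1, 4, 2, 3): 13 + 26 + (-3) + 13 = 49
σ = (1, 4, 3, 2): 13 + 26 + 11 + 22 = 72
σ = (2, 1, 3, 4): 9 + 6 + 11 + (-3) = 23
σ = (2, 1, 4, 3): 9 + 6 + 13 + 13 = 41
σ = (2, 3, 1, 4): 9 + 14 + (-8) + (-3) = 12
σ = (2, 3, 4, 1): 9 + 14 + 13 + (-2) = 34
σ = (2, 4, 1, 3): 9 + 26 + (-8) + 13 = 40
σ = (2, 4, 3, 1): 9 + 26 + 11 + (-2) = 44
σ = (3, 1, 2, 4): 4 + 6 + (-3) + (-3) = 4
σ = (3, 1, 4, 2): 4 + 6 + 13 + 22 = 45
σ = (3, 2, 1, 4): 4 + 19 + (-8) + (-3) = 12
σ = (3, 2, 4, 1): 4 + 19 + 13 + (-2) = 34
σ = (3, 4, 1, 2): 4 + 26 + (-8) + 22 = 44
σ = (3, 4, 2, 1): 4 + 26 + (-3) + (-2) = 25
σ = (4, 1, 2, 3): 7 + 6 + (-3) + 13 = 23
σ = (4, 1, 3, 2): 7 + 6 + 11 + 22 = 46
σ = (4, 2, 1, 3): 7 + 19 + (-8) + 13 = 31
σ = (4, 2, 3, 1): 7 + 19 + 11 + (-2) = 35
σ = (4, 3, 1, 2): 7 + 14 + (-8) + 22 = 35
σ = (4, 3, 2, 1): 7 + 14 + (-3) + (-2) = 16
Optimal value attained by: σ = (3, 1, 2, 4).
Answer: det⊕(M) = 4; verdict: NONSINGULAR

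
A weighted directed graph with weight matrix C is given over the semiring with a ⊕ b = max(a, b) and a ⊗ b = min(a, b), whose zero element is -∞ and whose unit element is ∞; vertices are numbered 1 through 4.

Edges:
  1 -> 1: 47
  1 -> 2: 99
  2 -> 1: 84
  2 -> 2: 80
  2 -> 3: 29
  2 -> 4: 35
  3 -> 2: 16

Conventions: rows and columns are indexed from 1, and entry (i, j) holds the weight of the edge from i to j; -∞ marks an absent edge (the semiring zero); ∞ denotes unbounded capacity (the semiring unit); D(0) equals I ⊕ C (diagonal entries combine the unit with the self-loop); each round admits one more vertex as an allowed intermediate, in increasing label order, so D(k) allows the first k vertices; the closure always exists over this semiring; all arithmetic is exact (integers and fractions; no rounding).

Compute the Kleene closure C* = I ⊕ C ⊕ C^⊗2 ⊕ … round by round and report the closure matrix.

D(0):
  [∞, 99, -∞, -∞]
  [84, ∞, 29, 35]
  [-∞, 16, ∞, -∞]
  [-∞, -∞, -∞, ∞]
D(1):
  [∞, 99, -∞, -∞]
  [84, ∞, 29, 35]
  [-∞, 16, ∞, -∞]
  [-∞, -∞, -∞, ∞]
D(2):
  [∞, 99, 29, 35]
  [84, ∞, 29, 35]
  [16, 16, ∞, 16]
  [-∞, -∞, -∞, ∞]
D(3):
  [∞, 99, 29, 35]
  [84, ∞, 29, 35]
  [16, 16, ∞, 16]
  [-∞, -∞, -∞, ∞]
D(4):
  [∞, 99, 29, 35]
  [84, ∞, 29, 35]
  [16, 16, ∞, 16]
  [-∞, -∞, -∞, ∞]
Answer: C* = [[∞, 99, 29, 35], [84, ∞, 29, 35], [16, 16, ∞, 16], [-∞, -∞, -∞, ∞]]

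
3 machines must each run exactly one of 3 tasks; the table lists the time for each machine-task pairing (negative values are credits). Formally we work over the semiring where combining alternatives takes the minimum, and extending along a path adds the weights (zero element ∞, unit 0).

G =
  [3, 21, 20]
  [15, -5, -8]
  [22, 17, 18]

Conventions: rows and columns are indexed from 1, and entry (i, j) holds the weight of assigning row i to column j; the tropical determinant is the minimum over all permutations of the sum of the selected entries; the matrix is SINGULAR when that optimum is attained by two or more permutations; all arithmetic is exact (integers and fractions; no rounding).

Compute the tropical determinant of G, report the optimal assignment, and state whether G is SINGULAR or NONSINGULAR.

σ = (1, 2, 3): 3 + (-5) + 18 = 16
σ = (1, 3, 2): 3 + (-8) + 17 = 12
σ = (2, 1, 3): 21 + 15 + 18 = 54
σ = (2, 3, 1): 21 + (-8) + 22 = 35
σ = (3, 1, 2): 20 + 15 + 17 = 52
σ = (3, 2, 1): 20 + (-5) + 22 = 37
Optimal value attained by: σ = (1, 3, 2).
Answer: det⊕(G) = 12; verdict: NONSINGULAR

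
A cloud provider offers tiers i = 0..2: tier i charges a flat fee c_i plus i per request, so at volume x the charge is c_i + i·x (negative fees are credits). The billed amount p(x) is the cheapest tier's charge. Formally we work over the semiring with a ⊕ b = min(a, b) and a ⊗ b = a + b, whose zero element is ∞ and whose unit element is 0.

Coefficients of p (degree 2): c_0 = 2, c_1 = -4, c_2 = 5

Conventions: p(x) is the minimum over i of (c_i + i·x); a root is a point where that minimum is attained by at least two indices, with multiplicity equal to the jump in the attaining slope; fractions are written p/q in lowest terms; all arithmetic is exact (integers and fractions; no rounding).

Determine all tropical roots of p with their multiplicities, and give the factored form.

hull edge (i=0, c=2) to (i=1, c=-4): slope -6, span 1
hull edge (i=1, c=-4) to (i=2, c=5): slope 9, span 1
Factored form: p(x) = 5 ⊗ (x ⊕ (-9)) ⊗ (x ⊕ 6)
Answer: roots = -9 (mult 1), 6 (mult 1)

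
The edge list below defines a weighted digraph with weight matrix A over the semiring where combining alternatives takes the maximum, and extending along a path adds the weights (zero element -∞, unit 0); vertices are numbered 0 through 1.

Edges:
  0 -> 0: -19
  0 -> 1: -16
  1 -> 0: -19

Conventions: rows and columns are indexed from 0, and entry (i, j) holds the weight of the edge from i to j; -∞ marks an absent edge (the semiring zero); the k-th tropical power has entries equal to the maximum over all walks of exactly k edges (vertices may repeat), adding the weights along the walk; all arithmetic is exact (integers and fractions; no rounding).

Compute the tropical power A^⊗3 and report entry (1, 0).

A^⊗2:
  [-35, -35]
  [-38, -35]
A^⊗3:
  [-54, -51]
  [-54, -54]
Key observation: the optimum is the walk 1->0->1->0, with weight (-19) + (-16) + (-19) = -54.
Optimal value attained by: walk 1->0->1->0.
Answer: (A^⊗3)[1][0] = -54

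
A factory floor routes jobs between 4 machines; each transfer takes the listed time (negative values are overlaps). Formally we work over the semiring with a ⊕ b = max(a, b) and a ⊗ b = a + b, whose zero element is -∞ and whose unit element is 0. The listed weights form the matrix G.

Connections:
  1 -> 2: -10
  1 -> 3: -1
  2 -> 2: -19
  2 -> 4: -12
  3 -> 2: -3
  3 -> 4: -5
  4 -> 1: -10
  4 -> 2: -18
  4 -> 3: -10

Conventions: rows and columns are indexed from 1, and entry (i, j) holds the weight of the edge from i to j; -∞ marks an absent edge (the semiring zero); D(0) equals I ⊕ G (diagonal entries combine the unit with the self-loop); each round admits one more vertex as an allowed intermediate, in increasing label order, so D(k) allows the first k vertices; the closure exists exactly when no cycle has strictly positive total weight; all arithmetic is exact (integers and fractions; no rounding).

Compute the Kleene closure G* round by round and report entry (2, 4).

D(0):
  [0, -10, -1, -∞]
  [-∞, 0, -∞, -12]
  [-∞, -3, 0, -5]
  [-10, -18, -10, 0]
D(1):
  [0, -10, -1, -∞]
  [-∞, 0, -∞, -12]
  [-∞, -3, 0, -5]
  [-10, -18, -10, 0]
D(2):
  [0, -10, -1, -22]
  [-∞, 0, -∞, -12]
  [-∞, -3, 0, -5]
  [-10, -18, -10, 0]
D(3):
  [0, -4, -1, -6]
  [-∞, 0, -∞, -12]
  [-∞, -3, 0, -5]
  [-10, -13, -10, 0]
D(4):
  [0, -4, -1, -6]
  [-22, 0, -22, -12]
  [-15, -3, 0, -5]
  [-10, -13, -10, 0]
Answer: G*[2][4] = -12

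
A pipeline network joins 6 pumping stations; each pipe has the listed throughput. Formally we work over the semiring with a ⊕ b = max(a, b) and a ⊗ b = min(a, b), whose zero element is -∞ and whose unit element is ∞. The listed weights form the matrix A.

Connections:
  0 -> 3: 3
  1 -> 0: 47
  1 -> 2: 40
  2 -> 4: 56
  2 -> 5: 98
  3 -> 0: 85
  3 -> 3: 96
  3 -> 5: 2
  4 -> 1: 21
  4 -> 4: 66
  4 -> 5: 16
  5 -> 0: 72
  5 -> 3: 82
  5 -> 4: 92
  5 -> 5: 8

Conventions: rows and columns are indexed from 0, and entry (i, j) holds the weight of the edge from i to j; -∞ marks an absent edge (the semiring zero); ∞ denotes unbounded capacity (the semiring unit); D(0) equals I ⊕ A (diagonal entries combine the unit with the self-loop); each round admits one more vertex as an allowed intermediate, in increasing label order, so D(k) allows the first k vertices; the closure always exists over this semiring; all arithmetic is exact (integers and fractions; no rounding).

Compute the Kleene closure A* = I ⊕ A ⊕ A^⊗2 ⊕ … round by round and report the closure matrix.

D(0):
  [∞, -∞, -∞, 3, -∞, -∞]
  [47, ∞, 40, -∞, -∞, -∞]
  [-∞, -∞, ∞, -∞, 56, 98]
  [85, -∞, -∞, ∞, -∞, 2]
  [-∞, 21, -∞, -∞, ∞, 16]
  [72, -∞, -∞, 82, 92, ∞]
D(1):
  [∞, -∞, -∞, 3, -∞, -∞]
  [47, ∞, 40, 3, -∞, -∞]
  [-∞, -∞, ∞, -∞, 56, 98]
  [85, -∞, -∞, ∞, -∞, 2]
  [-∞, 21, -∞, -∞, ∞, 16]
  [72, -∞, -∞, 82, 92, ∞]
D(2):
  [∞, -∞, -∞, 3, -∞, -∞]
  [47, ∞, 40, 3, -∞, -∞]
  [-∞, -∞, ∞, -∞, 56, 98]
  [85, -∞, -∞, ∞, -∞, 2]
  [21, 21, 21, 3, ∞, 16]
  [72, -∞, -∞, 82, 92, ∞]
D(3):
  [∞, -∞, -∞, 3, -∞, -∞]
  [47, ∞, 40, 3, 40, 40]
  [-∞, -∞, ∞, -∞, 56, 98]
  [85, -∞, -∞, ∞, -∞, 2]
  [21, 21, 21, 3, ∞, 21]
  [72, -∞, -∞, 82, 92, ∞]
D(4):
  [∞, -∞, -∞, 3, -∞, 2]
  [47, ∞, 40, 3, 40, 40]
  [-∞, -∞, ∞, -∞, 56, 98]
  [85, -∞, -∞, ∞, -∞, 2]
  [21, 21, 21, 3, ∞, 21]
  [82, -∞, -∞, 82, 92, ∞]
D(5):
  [∞, -∞, -∞, 3, -∞, 2]
  [47, ∞, 40, 3, 40, 40]
  [21, 21, ∞, 3, 56, 98]
  [85, -∞, -∞, ∞, -∞, 2]
  [21, 21, 21, 3, ∞, 21]
  [82, 21, 21, 82, 92, ∞]
D(6):
  [∞, 2, 2, 3, 2, 2]
  [47, ∞, 40, 40, 40, 40]
  [82, 21, ∞, 82, 92, 98]
  [85, 2, 2, ∞, 2, 2]
  [21, 21, 21, 21, ∞, 21]
  [82, 21, 21, 82, 92, ∞]
Answer: A* = [[∞, 2, 2, 3, 2, 2], [47, ∞, 40, 40, 40, 40], [82, 21, ∞, 82, 92, 98], [85, 2, 2, ∞, 2, 2], [21, 21, 21, 21, ∞, 21], [82, 21, 21, 82, 92, ∞]]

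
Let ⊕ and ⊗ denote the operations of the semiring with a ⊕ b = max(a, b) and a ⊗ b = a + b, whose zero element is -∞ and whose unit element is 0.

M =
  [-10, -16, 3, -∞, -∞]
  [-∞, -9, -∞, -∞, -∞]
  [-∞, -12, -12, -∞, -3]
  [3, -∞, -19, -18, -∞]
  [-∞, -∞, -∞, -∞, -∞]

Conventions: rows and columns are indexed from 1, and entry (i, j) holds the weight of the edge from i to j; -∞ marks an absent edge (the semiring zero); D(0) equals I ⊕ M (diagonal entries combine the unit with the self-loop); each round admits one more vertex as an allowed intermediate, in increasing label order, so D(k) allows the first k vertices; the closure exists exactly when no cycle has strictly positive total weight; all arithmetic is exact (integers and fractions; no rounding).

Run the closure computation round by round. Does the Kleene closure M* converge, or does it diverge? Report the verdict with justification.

D(0):
  [0, -16, 3, -∞, -∞]
  [-∞, 0, -∞, -∞, -∞]
  [-∞, -12, 0, -∞, -3]
  [3, -∞, -19, 0, -∞]
  [-∞, -∞, -∞, -∞, 0]
D(1):
  [0, -16, 3, -∞, -∞]
  [-∞, 0, -∞, -∞, -∞]
  [-∞, -12, 0, -∞, -3]
  [3, -13, 6, 0, -∞]
  [-∞, -∞, -∞, -∞, 0]
D(2):
  [0, -16, 3, -∞, -∞]
  [-∞, 0, -∞, -∞, -∞]
  [-∞, -12, 0, -∞, -3]
  [3, -13, 6, 0, -∞]
  [-∞, -∞, -∞, -∞, 0]
D(3):
  [0, -9, 3, -∞, 0]
  [-∞, 0, -∞, -∞, -∞]
  [-∞, -12, 0, -∞, -3]
  [3, -6, 6, 0, 3]
  [-∞, -∞, -∞, -∞, 0]
D(4):
  [0, -9, 3, -∞, 0]
  [-∞, 0, -∞, -∞, -∞]
  [-∞, -12, 0, -∞, -3]
  [3, -6, 6, 0, 3]
  [-∞, -∞, -∞, -∞, 0]
D(5):
  [0, -9, 3, -∞, 0]
  [-∞, 0, -∞, -∞, -∞]
  [-∞, -12, 0, -∞, -3]
  [3, -6, 6, 0, 3]
  [-∞, -∞, -∞, -∞, 0]
Key observation: every diagonal entry stays at the unit through all rounds, so no improving cycle exists.
Answer: CONVERGES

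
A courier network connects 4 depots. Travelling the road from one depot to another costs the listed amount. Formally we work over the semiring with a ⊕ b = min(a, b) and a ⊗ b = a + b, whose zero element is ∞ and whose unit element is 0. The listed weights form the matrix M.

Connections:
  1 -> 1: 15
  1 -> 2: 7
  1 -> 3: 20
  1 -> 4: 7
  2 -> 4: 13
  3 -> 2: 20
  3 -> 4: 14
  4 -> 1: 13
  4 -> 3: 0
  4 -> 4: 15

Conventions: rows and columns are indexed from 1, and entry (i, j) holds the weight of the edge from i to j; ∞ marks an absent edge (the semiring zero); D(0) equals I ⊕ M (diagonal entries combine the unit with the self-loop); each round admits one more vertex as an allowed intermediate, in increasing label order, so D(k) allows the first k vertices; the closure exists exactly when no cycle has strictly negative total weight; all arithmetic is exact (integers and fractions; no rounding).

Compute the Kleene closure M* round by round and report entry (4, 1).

D(0):
  [0, 7, 20, 7]
  [∞, 0, ∞, 13]
  [∞, 20, 0, 14]
  [13, ∞, 0, 0]
D(1):
  [0, 7, 20, 7]
  [∞, 0, ∞, 13]
  [∞, 20, 0, 14]
  [13, 20, 0, 0]
D(2):
  [0, 7, 20, 7]
  [∞, 0, ∞, 13]
  [∞, 20, 0, 14]
  [13, 20, 0, 0]
D(3):
  [0, 7, 20, 7]
  [∞, 0, ∞, 13]
  [∞, 20, 0, 14]
  [13, 20, 0, 0]
D(4):
  [0, 7, 7, 7]
  [26, 0, 13, 13]
  [27, 20, 0, 14]
  [13, 20, 0, 0]
Answer: M*[4][1] = 13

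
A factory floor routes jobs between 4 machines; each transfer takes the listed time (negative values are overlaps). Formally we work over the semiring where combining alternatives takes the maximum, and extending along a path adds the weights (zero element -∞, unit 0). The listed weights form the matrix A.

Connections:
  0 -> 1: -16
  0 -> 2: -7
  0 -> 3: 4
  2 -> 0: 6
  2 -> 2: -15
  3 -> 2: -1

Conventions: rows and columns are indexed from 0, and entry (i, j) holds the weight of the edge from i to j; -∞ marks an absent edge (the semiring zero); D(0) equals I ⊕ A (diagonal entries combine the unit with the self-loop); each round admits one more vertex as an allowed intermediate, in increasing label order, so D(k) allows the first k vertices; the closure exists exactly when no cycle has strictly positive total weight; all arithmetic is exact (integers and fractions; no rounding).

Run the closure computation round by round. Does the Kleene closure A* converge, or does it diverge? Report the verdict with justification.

D(0):
  [0, -16, -7, 4]
  [-∞, 0, -∞, -∞]
  [6, -∞, 0, -∞]
  [-∞, -∞, -1, 0]
D(1):
  [0, -16, -7, 4]
  [-∞, 0, -∞, -∞]
  [6, -10, 0, 10]
  [-∞, -∞, -1, 0]
D(2):
  [0, -16, -7, 4]
  [-∞, 0, -∞, -∞]
  [6, -10, 0, 10]
  [-∞, -∞, -1, 0]
Detection: at round 3, diagonal entry (3, 3) turns strictly positive.
Key observation: the cycle 3->2->0->3 has total weight (-1) + 6 + 4, which is strictly positive.
Answer: DIVERGES — positive cycle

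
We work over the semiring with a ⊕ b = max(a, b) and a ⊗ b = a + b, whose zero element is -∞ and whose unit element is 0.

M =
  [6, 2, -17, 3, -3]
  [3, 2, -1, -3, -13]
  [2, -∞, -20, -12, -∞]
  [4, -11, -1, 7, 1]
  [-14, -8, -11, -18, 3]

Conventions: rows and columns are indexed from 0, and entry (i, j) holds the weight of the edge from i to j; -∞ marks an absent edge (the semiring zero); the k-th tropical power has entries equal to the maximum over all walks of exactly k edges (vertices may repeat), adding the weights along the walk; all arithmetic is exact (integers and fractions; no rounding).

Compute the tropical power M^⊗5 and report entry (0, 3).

M^⊗2:
  [12, 8, 2, 10, 4]
  [9, 5, 1, 6, 0]
  [8, 4, -13, 5, -1]
  [11, 6, 6, 14, 8]
  [-5, -5, -8, -11, 6]
M^⊗3:
  [18, 14, 9, 17, 11]
  [15, 11, 5, 13, 7]
  [14, 10, 4, 12, 6]
  [18, 13, 13, 21, 15]
  [1, -2, -5, -2, 9]
M^⊗4:
  [24, 20, 16, 24, 18]
  [21, 17, 12, 20, 14]
  [20, 16, 11, 19, 13]
  [25, 20, 20, 28, 22]
  [7, 3, -2, 5, 12]
M^⊗5:
  [30, 26, 23, 31, 25]
  [27, 23, 19, 27, 21]
  [26, 22, 18, 26, 20]
  [32, 27, 27, 35, 29]
  [13, 9, 4, 12, 15]
Key observation: the optimum is the walk 0->3->3->3->3->3, with weight 3 + 7 + 7 + 7 + 7 = 31.
Optimal value attained by: walk 0->3->3->3->3->3.
Answer: (M^⊗5)[0][3] = 31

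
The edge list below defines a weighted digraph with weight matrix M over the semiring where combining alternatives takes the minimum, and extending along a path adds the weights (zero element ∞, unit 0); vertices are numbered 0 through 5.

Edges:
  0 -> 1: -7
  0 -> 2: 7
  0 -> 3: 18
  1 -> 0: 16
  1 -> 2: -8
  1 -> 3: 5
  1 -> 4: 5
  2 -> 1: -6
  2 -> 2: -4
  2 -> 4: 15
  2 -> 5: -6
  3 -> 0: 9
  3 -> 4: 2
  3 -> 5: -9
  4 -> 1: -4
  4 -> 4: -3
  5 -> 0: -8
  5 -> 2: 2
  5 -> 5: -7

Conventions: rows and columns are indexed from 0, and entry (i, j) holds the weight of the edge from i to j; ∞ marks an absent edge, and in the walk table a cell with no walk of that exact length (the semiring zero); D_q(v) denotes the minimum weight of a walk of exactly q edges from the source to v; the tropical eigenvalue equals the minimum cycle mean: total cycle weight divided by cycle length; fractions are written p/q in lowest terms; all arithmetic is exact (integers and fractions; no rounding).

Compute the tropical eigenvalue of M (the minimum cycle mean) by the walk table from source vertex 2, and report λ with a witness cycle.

q=0: [∞, ∞, 0, ∞, ∞, ∞]
q=1: [∞, -6, -4, ∞, 15, -6]
q=2: [-14, -10, -14, -1, -1, -13]
q=3: [-21, -21, -18, -5, -5, -20]
q=4: [-28, -28, -29, -16, -16, -27]
q=5: [-35, -35, -36, -23, -23, -35]
q=6: [-43, -42, -43, -30, -30, -42]
Optimal cycle mean attained by: cycle 0->1->2->5->0, total (-7) + (-8) + (-6) + (-8), length 4.
Answer: λ = -29/4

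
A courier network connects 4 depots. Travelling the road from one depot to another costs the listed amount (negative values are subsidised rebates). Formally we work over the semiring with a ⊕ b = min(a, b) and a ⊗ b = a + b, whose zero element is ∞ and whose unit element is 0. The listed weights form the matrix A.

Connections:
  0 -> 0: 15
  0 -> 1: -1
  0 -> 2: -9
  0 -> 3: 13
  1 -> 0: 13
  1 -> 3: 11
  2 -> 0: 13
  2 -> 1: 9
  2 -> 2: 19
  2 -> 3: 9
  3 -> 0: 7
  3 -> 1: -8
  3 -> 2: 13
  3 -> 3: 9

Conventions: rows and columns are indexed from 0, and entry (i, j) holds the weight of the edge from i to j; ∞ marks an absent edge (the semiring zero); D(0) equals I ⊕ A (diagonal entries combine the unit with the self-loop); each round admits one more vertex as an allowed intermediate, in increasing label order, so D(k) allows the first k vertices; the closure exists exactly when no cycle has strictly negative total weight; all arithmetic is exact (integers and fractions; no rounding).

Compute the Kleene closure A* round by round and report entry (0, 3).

D(0):
  [0, -1, -9, 13]
  [13, 0, ∞, 11]
  [13, 9, 0, 9]
  [7, -8, 13, 0]
D(1):
  [0, -1, -9, 13]
  [13, 0, 4, 11]
  [13, 9, 0, 9]
  [7, -8, -2, 0]
D(2):
  [0, -1, -9, 10]
  [13, 0, 4, 11]
  [13, 9, 0, 9]
  [5, -8, -4, 0]
D(3):
  [0, -1, -9, 0]
  [13, 0, 4, 11]
  [13, 9, 0, 9]
  [5, -8, -4, 0]
D(4):
  [0, -8, -9, 0]
  [13, 0, 4, 11]
  [13, 1, 0, 9]
  [5, -8, -4, 0]
Answer: A*[0][3] = 0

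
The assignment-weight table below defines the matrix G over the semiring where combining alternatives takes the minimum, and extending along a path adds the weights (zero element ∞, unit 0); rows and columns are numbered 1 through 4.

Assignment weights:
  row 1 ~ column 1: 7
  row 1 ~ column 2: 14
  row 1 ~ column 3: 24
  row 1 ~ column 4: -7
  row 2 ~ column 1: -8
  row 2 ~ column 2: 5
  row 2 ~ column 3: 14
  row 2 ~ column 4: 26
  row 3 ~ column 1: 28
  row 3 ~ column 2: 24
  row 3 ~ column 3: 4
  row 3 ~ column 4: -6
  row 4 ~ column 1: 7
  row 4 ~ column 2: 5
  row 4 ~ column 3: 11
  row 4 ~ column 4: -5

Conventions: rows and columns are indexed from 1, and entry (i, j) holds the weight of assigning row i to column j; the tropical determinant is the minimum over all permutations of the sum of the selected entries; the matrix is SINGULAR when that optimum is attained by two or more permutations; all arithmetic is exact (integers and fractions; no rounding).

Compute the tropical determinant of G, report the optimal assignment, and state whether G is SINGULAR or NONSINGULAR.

σ = (1, 2, 3, 4): 7 + 5 + 4 + (-5) = 11
σ = (1, 2, 4, 3): 7 + 5 + (-6) + 11 = 17
σ = (1, 3, 2, 4): 7 + 14 + 24 + (-5) = 40
σ = (1, 3, 4, 2): 7 + 14 + (-6) + 5 = 20
σ = (1, 4, 2, 3): 7 + 26 + 24 + 11 = 68
σ = (1, 4, 3, 2): 7 + 26 + 4 + 5 = 42
σ = (2, 1, 3, 4): 14 + (-8) + 4 + (-5) = 5
σ = (2, 1, 4, 3): 14 + (-8) + (-6) + 11 = 11
σ = (2, 3, 1, 4): 14 + 14 + 28 + (-5) = 51
σ = (2, 3, 4, 1): 14 + 14 + (-6) + 7 = 29
σ = (2, 4, 1, 3): 14 + 26 + 28 + 11 = 79
σ = (2, 4, 3, 1): 14 + 26 + 4 + 7 = 51
σ = (3, 1, 2, 4): 24 + (-8) + 24 + (-5) = 35
σ = (3, 1, 4, 2): 24 + (-8) + (-6) + 5 = 15
σ = (3, 2, 1, 4): 24 + 5 + 28 + (-5) = 52
σ = (3, 2, 4, 1): 24 + 5 + (-6) + 7 = 30
σ = (3, 4, 1, 2): 24 + 26 + 28 + 5 = 83
σ = (3, 4, 2, 1): 24 + 26 + 24 + 7 = 81
σ = (4, 1, 2, 3): (-7) + (-8) + 24 + 11 = 20
σ = (4, 1, 3, 2): (-7) + (-8) + 4 + 5 = -6
σ = (4, 2, 1, 3): (-7) + 5 + 28 + 11 = 37
σ = (4, 2, 3, 1): (-7) + 5 + 4 + 7 = 9
σ = (4, 3, 1, 2): (-7) + 14 + 28 + 5 = 40
σ = (4, 3, 2, 1): (-7) + 14 + 24 + 7 = 38
Optimal value attained by: σ = (4, 1, 3, 2).
Answer: det⊕(G) = -6; verdict: NONSINGULAR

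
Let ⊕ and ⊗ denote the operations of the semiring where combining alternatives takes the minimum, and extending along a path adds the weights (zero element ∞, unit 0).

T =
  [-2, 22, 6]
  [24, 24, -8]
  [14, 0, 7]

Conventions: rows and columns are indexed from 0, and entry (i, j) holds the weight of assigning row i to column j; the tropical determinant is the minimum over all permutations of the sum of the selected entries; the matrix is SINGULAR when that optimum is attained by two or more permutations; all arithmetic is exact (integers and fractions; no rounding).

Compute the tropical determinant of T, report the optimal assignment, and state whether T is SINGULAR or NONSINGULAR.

σ = (0, 1, 2): (-2) + 24 + 7 = 29
σ = (0, 2, 1): (-2) + (-8) + 0 = -10
σ = (1, 0, 2): 22 + 24 + 7 = 53
σ = (1, 2, 0): 22 + (-8) + 14 = 28
σ = (2, 0, 1): 6 + 24 + 0 = 30
σ = (2, 1, 0): 6 + 24 + 14 = 44
Optimal value attained by: σ = (0, 2, 1).
Answer: det⊕(T) = -10; verdict: NONSINGULAR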